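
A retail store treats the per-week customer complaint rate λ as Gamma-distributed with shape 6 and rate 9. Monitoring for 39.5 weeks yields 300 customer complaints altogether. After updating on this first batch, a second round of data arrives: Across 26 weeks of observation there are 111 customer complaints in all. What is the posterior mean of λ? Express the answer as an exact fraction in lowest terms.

834/149

Total count 300 over total exposure 39.5 weeks.
After the first batch: Gamma(6 + 300, 9 + 39.5) = Gamma(306, 97/2).
Total count 111 over total exposure 26 weeks.
After the second batch: Gamma(306 + 111, 97/2 + 26) = Gamma(417, 149/2).
Posterior mean = α'/β' = 417/(149/2) = 834/149.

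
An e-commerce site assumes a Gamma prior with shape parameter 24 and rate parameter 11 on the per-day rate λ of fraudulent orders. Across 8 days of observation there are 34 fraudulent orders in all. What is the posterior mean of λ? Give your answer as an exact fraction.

58/19

Total count 34 over total exposure 8 days.
The Gamma prior is conjugate for the Poisson rate, so λ | data ~ Gamma(24+34, 11+8) = Gamma(58, 19).
Posterior mean = α'/β' = 58/19.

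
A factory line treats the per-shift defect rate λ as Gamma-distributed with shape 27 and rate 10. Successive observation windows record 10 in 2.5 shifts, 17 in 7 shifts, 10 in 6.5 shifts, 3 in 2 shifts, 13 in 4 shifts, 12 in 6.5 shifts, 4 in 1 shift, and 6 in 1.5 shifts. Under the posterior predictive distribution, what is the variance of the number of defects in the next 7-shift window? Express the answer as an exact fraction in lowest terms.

Total count: 10 + 17 + 10 + 3 + 13 + 12 + 4 + 6 = 75.
Total exposure: 2.5 + 7 + 6.5 + 2 + 4 + 6.5 + 1 + 1.5 = 31 shifts.
Conjugate update: add total count to the shape and total exposure to the rate, giving Gamma(102, 41).
The posterior predictive for a window of length T is Negative Binomial with variance T·α'·(β'+T)/β'² = 7·102·48/1681 = 34272/1681.

34272/1681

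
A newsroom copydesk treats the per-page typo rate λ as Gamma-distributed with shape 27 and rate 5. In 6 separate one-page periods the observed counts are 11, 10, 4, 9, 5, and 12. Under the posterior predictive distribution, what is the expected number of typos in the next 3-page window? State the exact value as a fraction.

Total count: 11 + 10 + 4 + 9 + 5 + 12 = 51.
Total exposure: 6 pages.
By Gamma–Poisson conjugacy, the posterior is Gamma(α + Σx, β + Σt) = Gamma(27 + 51, 5 + 6) = Gamma(78, 11).
Predictive mean over a 3-page window = T·E[λ|data] = 3·78/11 = 234/11.

234/11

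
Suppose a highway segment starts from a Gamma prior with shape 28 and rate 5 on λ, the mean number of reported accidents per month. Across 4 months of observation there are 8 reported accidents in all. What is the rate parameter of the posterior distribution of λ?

9

Total count 8 over total exposure 4 months.
Posterior: α' = 28 + 8 = 36, β' = 5 + 4 = 9.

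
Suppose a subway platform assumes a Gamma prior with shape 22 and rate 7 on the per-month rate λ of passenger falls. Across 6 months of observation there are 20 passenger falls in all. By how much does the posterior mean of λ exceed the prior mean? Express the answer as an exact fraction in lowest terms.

Total count 20 over total exposure 6 months.
Conjugate update: add total count to the shape and total exposure to the rate, giving Gamma(42, 13).
Posterior mean = 42/13 = 42/13; prior mean = 22/7 = 22/7. Difference = 42/13 − 22/7 = 8/91.

8/91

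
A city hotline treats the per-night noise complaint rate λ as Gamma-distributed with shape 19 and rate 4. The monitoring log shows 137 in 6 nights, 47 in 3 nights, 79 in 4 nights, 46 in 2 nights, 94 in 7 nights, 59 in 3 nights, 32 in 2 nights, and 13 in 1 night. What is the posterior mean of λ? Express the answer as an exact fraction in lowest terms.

263/16

Total count: 137 + 47 + 79 + 46 + 94 + 59 + 32 + 13 = 507.
Total exposure: 6 + 3 + 4 + 2 + 7 + 3 + 2 + 1 = 28 nights.
Gamma(α, β) with Poisson data over total exposure Σt gives posterior Gamma(α+Σx, β+Σt) = Gamma(526, 32).
Posterior mean = α'/β' = 526/32 = 263/16.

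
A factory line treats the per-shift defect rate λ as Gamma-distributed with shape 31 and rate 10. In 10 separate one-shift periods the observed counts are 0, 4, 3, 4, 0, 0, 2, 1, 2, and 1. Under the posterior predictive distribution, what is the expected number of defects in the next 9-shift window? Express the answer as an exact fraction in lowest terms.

108/5

Total count: 0 + 4 + 3 + 4 + 0 + 0 + 2 + 1 + 2 + 1 = 17.
Total exposure: 10 shifts.
Gamma(α, β) with Poisson data over total exposure Σt gives posterior Gamma(α+Σx, β+Σt) = Gamma(48, 20).
Predictive mean over a 9-shift window = T·E[λ|data] = 9·48/20 = 108/5.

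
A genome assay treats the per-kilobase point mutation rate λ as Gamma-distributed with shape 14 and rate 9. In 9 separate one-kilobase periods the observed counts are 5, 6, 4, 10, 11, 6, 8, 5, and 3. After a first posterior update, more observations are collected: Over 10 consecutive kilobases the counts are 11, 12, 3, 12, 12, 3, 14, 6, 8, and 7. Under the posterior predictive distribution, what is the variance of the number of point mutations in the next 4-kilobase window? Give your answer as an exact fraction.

Total count: 5 + 6 + 4 + 10 + 11 + 6 + 8 + 5 + 3 = 58.
Total exposure: 9 kilobases.
After the first batch: Gamma(14 + 58, 9 + 9) = Gamma(72, 18).
Total count: 11 + 12 + 3 + 12 + 12 + 3 + 14 + 6 + 8 + 7 = 88.
Total exposure: 10 kilobases.
After the second batch: Gamma(72 + 88, 18 + 10) = Gamma(160, 28).
The posterior predictive for a window of length T is Negative Binomial with variance T·α'·(β'+T)/β'² = 4·160·32/784 = 1280/49.

1280/49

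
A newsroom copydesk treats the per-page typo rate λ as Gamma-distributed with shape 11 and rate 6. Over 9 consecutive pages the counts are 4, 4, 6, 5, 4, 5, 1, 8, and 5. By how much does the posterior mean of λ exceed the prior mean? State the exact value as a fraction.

17/10

Total count: 4 + 4 + 6 + 5 + 4 + 5 + 1 + 8 + 5 = 42.
Total exposure: 9 pages.
Gamma(α, β) with Poisson data over total exposure Σt gives posterior Gamma(α+Σx, β+Σt) = Gamma(53, 15).
Posterior mean = 53/15 = 53/15; prior mean = 11/6 = 11/6. Difference = 53/15 − 11/6 = 17/10.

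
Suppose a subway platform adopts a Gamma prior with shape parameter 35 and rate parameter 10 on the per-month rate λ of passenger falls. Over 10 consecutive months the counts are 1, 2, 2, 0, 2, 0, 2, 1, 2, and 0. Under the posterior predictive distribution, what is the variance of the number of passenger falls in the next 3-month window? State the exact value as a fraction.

3243/400

Total count: 1 + 2 + 2 + 0 + 2 + 0 + 2 + 1 + 2 + 0 = 12.
Total exposure: 10 months.
Posterior: α' = 35 + 12 = 47, β' = 10 + 10 = 20.
The posterior predictive for a window of length T is Negative Binomial with variance T·α'·(β'+T)/β'² = 3·47·23/400 = 3243/400.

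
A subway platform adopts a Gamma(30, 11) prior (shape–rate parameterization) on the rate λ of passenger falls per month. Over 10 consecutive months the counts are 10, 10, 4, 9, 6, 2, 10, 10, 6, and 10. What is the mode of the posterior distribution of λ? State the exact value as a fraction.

Total count: 10 + 10 + 4 + 9 + 6 + 2 + 10 + 10 + 6 + 10 = 77.
Total exposure: 10 months.
The Gamma prior is conjugate for the Poisson rate, so λ | data ~ Gamma(30+77, 11+10) = Gamma(107, 21).
Posterior mode = (α'−1)/β' = 106/21.

106/21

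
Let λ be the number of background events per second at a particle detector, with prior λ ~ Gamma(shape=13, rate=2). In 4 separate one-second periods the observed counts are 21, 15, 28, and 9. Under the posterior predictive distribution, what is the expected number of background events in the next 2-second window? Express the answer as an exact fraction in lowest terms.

86/3

Total count: 21 + 15 + 28 + 9 = 73.
Total exposure: 4 seconds.
Posterior: α' = 13 + 73 = 86, β' = 2 + 4 = 6.
Predictive mean over a 2-second window = T·E[λ|data] = 2·86/6 = 86/3.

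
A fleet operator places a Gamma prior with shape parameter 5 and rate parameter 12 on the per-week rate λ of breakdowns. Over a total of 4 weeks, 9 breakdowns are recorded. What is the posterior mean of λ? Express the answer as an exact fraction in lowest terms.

Total count 9 over total exposure 4 weeks.
By Gamma–Poisson conjugacy, the posterior is Gamma(α + Σx, β + Σt) = Gamma(5 + 9, 12 + 4) = Gamma(14, 16).
Posterior mean = α'/β' = 14/16 = 7/8.

7/8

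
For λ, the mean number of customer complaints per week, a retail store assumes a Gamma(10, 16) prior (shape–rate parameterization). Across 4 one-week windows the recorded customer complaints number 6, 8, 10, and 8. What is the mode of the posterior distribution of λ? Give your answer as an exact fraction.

Total count: 6 + 8 + 10 + 8 = 32.
Total exposure: 4 weeks.
By Gamma–Poisson conjugacy, the posterior is Gamma(α + Σx, β + Σt) = Gamma(10 + 32, 16 + 4) = Gamma(42, 20).
Posterior mode = (α'−1)/β' = 41/20.

41/20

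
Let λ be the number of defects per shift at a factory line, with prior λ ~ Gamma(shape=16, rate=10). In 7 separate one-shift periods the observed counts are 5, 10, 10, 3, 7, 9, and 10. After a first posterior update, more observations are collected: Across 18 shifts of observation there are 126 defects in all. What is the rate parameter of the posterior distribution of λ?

Total count: 5 + 10 + 10 + 3 + 7 + 9 + 10 = 54.
Total exposure: 7 shifts.
After the first batch: Gamma(16 + 54, 10 + 7) = Gamma(70, 17).
Total count 126 over total exposure 18 shifts.
After the second batch: Gamma(70 + 126, 17 + 18) = Gamma(196, 35).

35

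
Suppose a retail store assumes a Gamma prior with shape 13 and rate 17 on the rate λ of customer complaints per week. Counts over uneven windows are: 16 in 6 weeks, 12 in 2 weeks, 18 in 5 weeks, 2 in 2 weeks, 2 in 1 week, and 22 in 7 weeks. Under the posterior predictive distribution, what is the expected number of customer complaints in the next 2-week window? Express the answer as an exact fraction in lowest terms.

17/4

Total count: 16 + 12 + 18 + 2 + 2 + 22 = 72.
Total exposure: 6 + 2 + 5 + 2 + 1 + 7 = 23 weeks.
Gamma(α, β) with Poisson data over total exposure Σt gives posterior Gamma(α+Σx, β+Σt) = Gamma(85, 40).
Predictive mean over a 2-week window = T·E[λ|data] = 2·85/40 = 17/4.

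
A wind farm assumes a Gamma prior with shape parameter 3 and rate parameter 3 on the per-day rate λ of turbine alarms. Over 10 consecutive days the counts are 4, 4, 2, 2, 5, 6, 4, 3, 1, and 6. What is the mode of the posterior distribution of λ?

Total count: 4 + 4 + 2 + 2 + 5 + 6 + 4 + 3 + 1 + 6 = 37.
Total exposure: 10 days.
Conjugate update: add total count to the shape and total exposure to the rate, giving Gamma(40, 13).
Posterior mode = (α'−1)/β' = 39/13 = 3.

3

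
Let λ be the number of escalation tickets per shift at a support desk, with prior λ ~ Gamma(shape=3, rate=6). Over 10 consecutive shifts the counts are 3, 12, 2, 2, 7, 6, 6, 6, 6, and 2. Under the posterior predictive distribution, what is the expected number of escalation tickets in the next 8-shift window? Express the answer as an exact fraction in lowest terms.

Total count: 3 + 12 + 2 + 2 + 7 + 6 + 6 + 6 + 6 + 2 = 52.
Total exposure: 10 shifts.
Posterior: α' = 3 + 52 = 55, β' = 6 + 10 = 16.
Predictive mean over an 8-shift window = T·E[λ|data] = 8·55/16 = 55/2.

55/2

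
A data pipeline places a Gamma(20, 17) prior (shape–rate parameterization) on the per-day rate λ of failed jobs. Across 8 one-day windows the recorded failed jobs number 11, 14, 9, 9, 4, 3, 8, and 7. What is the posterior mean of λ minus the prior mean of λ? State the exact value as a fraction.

Total count: 11 + 14 + 9 + 9 + 4 + 3 + 8 + 7 = 65.
Total exposure: 8 days.
The Gamma prior is conjugate for the Poisson rate, so λ | data ~ Gamma(20+65, 17+8) = Gamma(85, 25).
Posterior mean = 85/25 = 17/5; prior mean = 20/17 = 20/17. Difference = 17/5 − 20/17 = 189/85.

189/85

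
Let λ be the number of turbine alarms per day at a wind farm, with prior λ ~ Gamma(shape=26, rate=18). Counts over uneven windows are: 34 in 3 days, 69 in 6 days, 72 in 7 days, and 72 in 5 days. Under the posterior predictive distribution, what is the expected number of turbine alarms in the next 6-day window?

42

Total count: 34 + 69 + 72 + 72 = 247.
Total exposure: 3 + 6 + 7 + 5 = 21 days.
Conjugate update: add total count to the shape and total exposure to the rate, giving Gamma(273, 39).
Predictive mean over a 6-day window = T·E[λ|data] = 6·273/39 = 42.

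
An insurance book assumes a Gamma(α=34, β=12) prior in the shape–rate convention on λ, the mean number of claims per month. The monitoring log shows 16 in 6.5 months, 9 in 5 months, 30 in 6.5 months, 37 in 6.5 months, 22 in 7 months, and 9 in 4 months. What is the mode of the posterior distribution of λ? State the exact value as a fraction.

Total count: 16 + 9 + 30 + 37 + 22 + 9 = 123.
Total exposure: 6.5 + 5 + 6.5 + 6.5 + 7 + 4 = 35.5 months.
The Gamma prior is conjugate for the Poisson rate, so λ | data ~ Gamma(34+123, 12+35.5) = Gamma(157, 95/2).
Posterior mode = (α'−1)/β' = 156/(95/2) = 312/95.

312/95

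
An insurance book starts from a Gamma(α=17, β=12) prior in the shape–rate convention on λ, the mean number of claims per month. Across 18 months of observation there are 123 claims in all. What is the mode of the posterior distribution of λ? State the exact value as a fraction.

Total count 123 over total exposure 18 months.
Conjugate update: add total count to the shape and total exposure to the rate, giving Gamma(140, 30).
Posterior mode = (α'−1)/β' = 139/30.

139/30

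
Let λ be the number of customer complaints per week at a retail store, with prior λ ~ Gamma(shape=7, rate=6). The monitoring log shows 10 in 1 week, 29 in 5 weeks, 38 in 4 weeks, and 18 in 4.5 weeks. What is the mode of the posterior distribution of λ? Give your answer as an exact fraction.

Total count: 10 + 29 + 38 + 18 = 95.
Total exposure: 1 + 5 + 4 + 4.5 = 14.5 weeks.
By Gamma–Poisson conjugacy, the posterior is Gamma(α + Σx, β + Σt) = Gamma(7 + 95, 6 + 14.5) = Gamma(102, 41/2).
Posterior mode = (α'−1)/β' = 101/(41/2) = 202/41.

202/41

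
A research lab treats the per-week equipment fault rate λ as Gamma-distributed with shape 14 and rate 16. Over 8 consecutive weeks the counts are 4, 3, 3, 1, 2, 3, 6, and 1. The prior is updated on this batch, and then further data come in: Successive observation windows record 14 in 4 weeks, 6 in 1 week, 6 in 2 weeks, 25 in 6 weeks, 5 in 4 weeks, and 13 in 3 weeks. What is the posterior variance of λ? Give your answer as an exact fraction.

Total count: 4 + 3 + 3 + 1 + 2 + 3 + 6 + 1 = 23.
Total exposure: 8 weeks.
After the first batch: Gamma(14 + 23, 16 + 8) = Gamma(37, 24).
Total count: 14 + 6 + 6 + 25 + 5 + 13 = 69.
Total exposure: 4 + 1 + 2 + 6 + 4 + 3 = 20 weeks.
After the second batch: Gamma(37 + 69, 24 + 20) = Gamma(106, 44).
Posterior variance = α'/β'² = 106/1936 = 53/968.

53/968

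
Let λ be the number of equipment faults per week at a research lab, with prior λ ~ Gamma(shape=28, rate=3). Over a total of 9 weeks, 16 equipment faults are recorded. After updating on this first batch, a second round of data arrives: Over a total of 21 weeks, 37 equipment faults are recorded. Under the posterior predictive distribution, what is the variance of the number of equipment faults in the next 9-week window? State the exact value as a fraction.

Total count 16 over total exposure 9 weeks.
After the first batch: Gamma(28 + 16, 3 + 9) = Gamma(44, 12).
Total count 37 over total exposure 21 weeks.
After the second batch: Gamma(44 + 37, 12 + 21) = Gamma(81, 33).
The posterior predictive for a window of length T is Negative Binomial with variance T·α'·(β'+T)/β'² = 9·81·42/1089 = 3402/121.

3402/121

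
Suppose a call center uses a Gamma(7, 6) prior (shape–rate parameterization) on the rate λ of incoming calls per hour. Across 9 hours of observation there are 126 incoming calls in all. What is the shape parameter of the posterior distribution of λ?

133

Total count 126 over total exposure 9 hours.
Gamma(α, β) with Poisson data over total exposure Σt gives posterior Gamma(α+Σx, β+Σt) = Gamma(133, 15).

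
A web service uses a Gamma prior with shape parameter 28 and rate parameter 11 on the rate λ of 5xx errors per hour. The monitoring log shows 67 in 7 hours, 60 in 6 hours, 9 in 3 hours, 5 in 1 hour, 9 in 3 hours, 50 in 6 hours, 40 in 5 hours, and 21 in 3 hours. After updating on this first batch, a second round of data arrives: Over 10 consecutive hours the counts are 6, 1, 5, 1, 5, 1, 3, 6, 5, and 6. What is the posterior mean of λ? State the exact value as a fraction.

328/55

Total count: 67 + 60 + 9 + 5 + 9 + 50 + 40 + 21 = 261.
Total exposure: 7 + 6 + 3 + 1 + 3 + 6 + 5 + 3 = 34 hours.
After the first batch: Gamma(28 + 261, 11 + 34) = Gamma(289, 45).
Total count: 6 + 1 + 5 + 1 + 5 + 1 + 3 + 6 + 5 + 6 = 39.
Total exposure: 10 hours.
After the second batch: Gamma(289 + 39, 45 + 10) = Gamma(328, 55).
Posterior mean = α'/β' = 328/55.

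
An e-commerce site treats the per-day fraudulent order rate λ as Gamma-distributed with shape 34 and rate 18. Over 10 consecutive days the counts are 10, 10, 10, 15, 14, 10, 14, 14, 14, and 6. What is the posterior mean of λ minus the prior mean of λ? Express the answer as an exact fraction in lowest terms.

Total count: 10 + 10 + 10 + 15 + 14 + 10 + 14 + 14 + 14 + 6 = 117.
Total exposure: 10 days.
The Gamma prior is conjugate for the Poisson rate, so λ | data ~ Gamma(34+117, 18+10) = Gamma(151, 28).
Posterior mean = 151/28 = 151/28; prior mean = 34/18 = 17/9. Difference = 151/28 − 17/9 = 883/252.

883/252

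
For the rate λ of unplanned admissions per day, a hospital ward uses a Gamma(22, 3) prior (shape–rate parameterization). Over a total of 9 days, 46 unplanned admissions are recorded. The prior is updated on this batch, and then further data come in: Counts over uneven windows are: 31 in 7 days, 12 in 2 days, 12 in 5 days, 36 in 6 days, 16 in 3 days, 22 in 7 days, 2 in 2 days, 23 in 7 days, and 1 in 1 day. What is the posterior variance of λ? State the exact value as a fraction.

223/2704

Total count 46 over total exposure 9 days.
After the first batch: Gamma(22 + 46, 3 + 9) = Gamma(68, 12).
Total count: 31 + 12 + 12 + 36 + 16 + 22 + 2 + 23 + 1 = 155.
Total exposure: 7 + 2 + 5 + 6 + 3 + 7 + 2 + 7 + 1 = 40 days.
After the second batch: Gamma(68 + 155, 12 + 40) = Gamma(223, 52).
Posterior variance = α'/β'² = 223/2704.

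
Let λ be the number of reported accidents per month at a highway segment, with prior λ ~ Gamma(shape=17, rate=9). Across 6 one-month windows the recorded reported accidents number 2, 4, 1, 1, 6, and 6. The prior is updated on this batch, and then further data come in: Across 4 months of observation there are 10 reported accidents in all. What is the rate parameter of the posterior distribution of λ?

Total count: 2 + 4 + 1 + 1 + 6 + 6 = 20.
Total exposure: 6 months.
After the first batch: Gamma(17 + 20, 9 + 6) = Gamma(37, 15).
Total count 10 over total exposure 4 months.
After the second batch: Gamma(37 + 10, 15 + 4) = Gamma(47, 19).

19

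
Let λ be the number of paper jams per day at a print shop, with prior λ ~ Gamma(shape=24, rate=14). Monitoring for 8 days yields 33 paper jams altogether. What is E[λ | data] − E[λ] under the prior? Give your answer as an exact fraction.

135/154

Total count 33 over total exposure 8 days.
The Gamma prior is conjugate for the Poisson rate, so λ | data ~ Gamma(24+33, 14+8) = Gamma(57, 22).
Posterior mean = 57/22 = 57/22; prior mean = 24/14 = 12/7. Difference = 57/22 − 12/7 = 135/154.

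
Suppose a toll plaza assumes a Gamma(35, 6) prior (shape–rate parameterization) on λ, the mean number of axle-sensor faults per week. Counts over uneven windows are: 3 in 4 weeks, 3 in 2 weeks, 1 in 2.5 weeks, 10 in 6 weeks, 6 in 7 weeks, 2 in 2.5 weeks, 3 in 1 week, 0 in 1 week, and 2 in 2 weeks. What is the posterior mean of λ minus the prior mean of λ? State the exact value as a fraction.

-200/51

Total count: 3 + 3 + 1 + 10 + 6 + 2 + 3 + 0 + 2 = 30.
Total exposure: 4 + 2 + 2.5 + 6 + 7 + 2.5 + 1 + 1 + 2 = 28 weeks.
Gamma(α, β) with Poisson data over total exposure Σt gives posterior Gamma(α+Σx, β+Σt) = Gamma(65, 34).
Posterior mean = 65/34 = 65/34; prior mean = 35/6 = 35/6. Difference = 65/34 − 35/6 = -200/51.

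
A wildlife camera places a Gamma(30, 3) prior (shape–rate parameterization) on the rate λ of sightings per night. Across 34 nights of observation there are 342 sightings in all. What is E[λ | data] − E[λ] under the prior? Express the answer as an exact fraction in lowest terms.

Total count 342 over total exposure 34 nights.
Conjugate update: add total count to the shape and total exposure to the rate, giving Gamma(372, 37).
Posterior mean = 372/37 = 372/37; prior mean = 30/3 = 10. Difference = 372/37 − 10 = 2/37.

2/37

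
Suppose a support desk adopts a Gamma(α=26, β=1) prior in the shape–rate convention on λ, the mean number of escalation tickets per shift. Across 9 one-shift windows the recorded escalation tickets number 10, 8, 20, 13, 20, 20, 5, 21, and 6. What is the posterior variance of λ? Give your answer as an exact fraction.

Total count: 10 + 8 + 20 + 13 + 20 + 20 + 5 + 21 + 6 = 123.
Total exposure: 9 shifts.
The Gamma prior is conjugate for the Poisson rate, so λ | data ~ Gamma(26+123, 1+9) = Gamma(149, 10).
Posterior variance = α'/β'² = 149/100.

149/100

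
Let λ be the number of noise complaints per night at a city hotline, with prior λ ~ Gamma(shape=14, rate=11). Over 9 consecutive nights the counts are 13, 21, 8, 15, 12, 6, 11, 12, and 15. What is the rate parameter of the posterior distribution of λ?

20

Total count: 13 + 21 + 8 + 15 + 12 + 6 + 11 + 12 + 15 = 113.
Total exposure: 9 nights.
By Gamma–Poisson conjugacy, the posterior is Gamma(α + Σx, β + Σt) = Gamma(14 + 113, 11 + 9) = Gamma(127, 20).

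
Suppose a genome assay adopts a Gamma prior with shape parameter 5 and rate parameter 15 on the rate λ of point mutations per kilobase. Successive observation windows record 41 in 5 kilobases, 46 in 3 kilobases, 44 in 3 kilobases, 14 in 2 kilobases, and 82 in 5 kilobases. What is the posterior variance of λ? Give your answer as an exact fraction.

232/1089

Total count: 41 + 46 + 44 + 14 + 82 = 227.
Total exposure: 5 + 3 + 3 + 2 + 5 = 18 kilobases.
By Gamma–Poisson conjugacy, the posterior is Gamma(α + Σx, β + Σt) = Gamma(5 + 227, 15 + 18) = Gamma(232, 33).
Posterior variance = α'/β'² = 232/1089.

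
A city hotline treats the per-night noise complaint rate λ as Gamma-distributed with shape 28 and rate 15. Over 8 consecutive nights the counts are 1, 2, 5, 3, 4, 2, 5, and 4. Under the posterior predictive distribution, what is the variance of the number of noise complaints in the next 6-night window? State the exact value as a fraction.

Total count: 1 + 2 + 5 + 3 + 4 + 2 + 5 + 4 = 26.
Total exposure: 8 nights.
Posterior: α' = 28 + 26 = 54, β' = 15 + 8 = 23.
The posterior predictive for a window of length T is Negative Binomial with variance T·α'·(β'+T)/β'² = 6·54·29/529 = 9396/529.

9396/529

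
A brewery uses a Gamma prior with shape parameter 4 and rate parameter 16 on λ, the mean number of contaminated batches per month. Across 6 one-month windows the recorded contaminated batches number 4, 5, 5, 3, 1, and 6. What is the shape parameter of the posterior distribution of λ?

Total count: 4 + 5 + 5 + 3 + 1 + 6 = 24.
Total exposure: 6 months.
Gamma(α, β) with Poisson data over total exposure Σt gives posterior Gamma(α+Σx, β+Σt) = Gamma(28, 22).

28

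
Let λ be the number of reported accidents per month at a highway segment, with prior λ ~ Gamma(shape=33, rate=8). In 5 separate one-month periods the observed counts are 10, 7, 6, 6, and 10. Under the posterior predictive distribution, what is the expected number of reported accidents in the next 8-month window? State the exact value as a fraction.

Total count: 10 + 7 + 6 + 6 + 10 = 39.
Total exposure: 5 months.
Conjugate update: add total count to the shape and total exposure to the rate, giving Gamma(72, 13).
Predictive mean over an 8-month window = T·E[λ|data] = 8·72/13 = 576/13.

576/13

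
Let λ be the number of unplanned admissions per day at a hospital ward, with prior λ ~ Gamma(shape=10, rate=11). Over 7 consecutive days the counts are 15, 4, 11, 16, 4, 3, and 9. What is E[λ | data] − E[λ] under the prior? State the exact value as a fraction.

34/11

Total count: 15 + 4 + 11 + 16 + 4 + 3 + 9 = 62.
Total exposure: 7 days.
Conjugate update: add total count to the shape and total exposure to the rate, giving Gamma(72, 18).
Posterior mean = 72/18 = 4; prior mean = 10/11 = 10/11. Difference = 4 − 10/11 = 34/11.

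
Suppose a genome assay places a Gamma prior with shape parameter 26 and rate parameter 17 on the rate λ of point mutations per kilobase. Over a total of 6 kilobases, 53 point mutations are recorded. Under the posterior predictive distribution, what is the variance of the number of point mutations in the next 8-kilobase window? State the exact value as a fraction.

Total count 53 over total exposure 6 kilobases.
Gamma(α, β) with Poisson data over total exposure Σt gives posterior Gamma(α+Σx, β+Σt) = Gamma(79, 23).
The posterior predictive for a window of length T is Negative Binomial with variance T·α'·(β'+T)/β'² = 8·79·31/529 = 19592/529.

19592/529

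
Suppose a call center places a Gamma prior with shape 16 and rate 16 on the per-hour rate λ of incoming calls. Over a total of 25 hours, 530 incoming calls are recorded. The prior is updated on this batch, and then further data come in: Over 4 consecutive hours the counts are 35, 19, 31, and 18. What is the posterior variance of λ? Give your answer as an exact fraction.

Total count 530 over total exposure 25 hours.
After the first batch: Gamma(16 + 530, 16 + 25) = Gamma(546, 41).
Total count: 35 + 19 + 31 + 18 = 103.
Total exposure: 4 hours.
After the second batch: Gamma(546 + 103, 41 + 4) = Gamma(649, 45).
Posterior variance = α'/β'² = 649/2025.

649/2025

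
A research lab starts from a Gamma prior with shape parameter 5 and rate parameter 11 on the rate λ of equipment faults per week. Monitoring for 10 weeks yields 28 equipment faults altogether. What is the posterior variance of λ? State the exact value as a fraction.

Total count 28 over total exposure 10 weeks.
Posterior: α' = 5 + 28 = 33, β' = 11 + 10 = 21.
Posterior variance = α'/β'² = 33/441 = 11/147.

11/147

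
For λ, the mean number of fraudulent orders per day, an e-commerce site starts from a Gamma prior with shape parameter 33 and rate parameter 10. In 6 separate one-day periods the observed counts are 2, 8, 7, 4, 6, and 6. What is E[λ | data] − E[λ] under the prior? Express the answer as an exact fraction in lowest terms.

Total count: 2 + 8 + 7 + 4 + 6 + 6 = 33.
Total exposure: 6 days.
By Gamma–Poisson conjugacy, the posterior is Gamma(α + Σx, β + Σt) = Gamma(33 + 33, 10 + 6) = Gamma(66, 16).
Posterior mean = 66/16 = 33/8; prior mean = 33/10 = 33/10. Difference = 33/8 − 33/10 = 33/40.

33/40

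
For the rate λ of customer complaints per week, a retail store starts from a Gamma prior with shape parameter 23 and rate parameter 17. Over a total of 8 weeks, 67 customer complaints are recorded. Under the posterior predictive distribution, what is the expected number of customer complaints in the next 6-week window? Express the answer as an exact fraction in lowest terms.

Total count 67 over total exposure 8 weeks.
By Gamma–Poisson conjugacy, the posterior is Gamma(α + Σx, β + Σt) = Gamma(23 + 67, 17 + 8) = Gamma(90, 25).
Predictive mean over a 6-week window = T·E[λ|data] = 6·90/25 = 108/5.

108/5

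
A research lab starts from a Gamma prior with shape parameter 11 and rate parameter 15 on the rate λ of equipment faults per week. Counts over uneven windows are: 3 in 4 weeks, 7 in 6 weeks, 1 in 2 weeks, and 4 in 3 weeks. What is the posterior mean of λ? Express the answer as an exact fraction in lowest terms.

Total count: 3 + 7 + 1 + 4 = 15.
Total exposure: 4 + 6 + 2 + 3 = 15 weeks.
Posterior: α' = 11 + 15 = 26, β' = 15 + 15 = 30.
Posterior mean = α'/β' = 26/30 = 13/15.

13/15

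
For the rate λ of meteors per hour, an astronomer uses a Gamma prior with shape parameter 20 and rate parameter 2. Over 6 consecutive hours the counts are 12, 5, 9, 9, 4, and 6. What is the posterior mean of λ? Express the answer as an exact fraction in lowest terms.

65/8

Total count: 12 + 5 + 9 + 9 + 4 + 6 = 45.
Total exposure: 6 hours.
Gamma(α, β) with Poisson data over total exposure Σt gives posterior Gamma(α+Σx, β+Σt) = Gamma(65, 8).
Posterior mean = α'/β' = 65/8.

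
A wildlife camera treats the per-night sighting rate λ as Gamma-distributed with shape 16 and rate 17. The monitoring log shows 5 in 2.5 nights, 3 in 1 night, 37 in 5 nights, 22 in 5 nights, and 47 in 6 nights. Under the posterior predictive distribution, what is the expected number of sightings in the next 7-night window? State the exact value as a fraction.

1820/73

Total count: 5 + 3 + 37 + 22 + 47 = 114.
Total exposure: 2.5 + 1 + 5 + 5 + 6 = 19.5 nights.
The Gamma prior is conjugate for the Poisson rate, so λ | data ~ Gamma(16+114, 17+19.5) = Gamma(130, 73/2).
Predictive mean over a 7-night window = T·E[λ|data] = 7·130/(73/2) = 1820/73.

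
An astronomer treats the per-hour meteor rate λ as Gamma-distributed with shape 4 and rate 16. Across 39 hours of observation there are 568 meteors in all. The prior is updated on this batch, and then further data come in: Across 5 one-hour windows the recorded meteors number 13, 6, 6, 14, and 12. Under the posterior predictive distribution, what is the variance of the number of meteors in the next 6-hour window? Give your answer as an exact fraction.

6853/100

Total count 568 over total exposure 39 hours.
After the first batch: Gamma(4 + 568, 16 + 39) = Gamma(572, 55).
Total count: 13 + 6 + 6 + 14 + 12 = 51.
Total exposure: 5 hours.
After the second batch: Gamma(572 + 51, 55 + 5) = Gamma(623, 60).
The posterior predictive for a window of length T is Negative Binomial with variance T·α'·(β'+T)/β'² = 6·623·66/3600 = 6853/100.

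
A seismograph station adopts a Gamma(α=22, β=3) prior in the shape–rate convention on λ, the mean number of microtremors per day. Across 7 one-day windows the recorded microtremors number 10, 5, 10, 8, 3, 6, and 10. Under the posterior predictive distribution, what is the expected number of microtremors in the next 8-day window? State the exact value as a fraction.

Total count: 10 + 5 + 10 + 8 + 3 + 6 + 10 = 52.
Total exposure: 7 days.
Conjugate update: add total count to the shape and total exposure to the rate, giving Gamma(74, 10).
Predictive mean over an 8-day window = T·E[λ|data] = 8·74/10 = 296/5.

296/5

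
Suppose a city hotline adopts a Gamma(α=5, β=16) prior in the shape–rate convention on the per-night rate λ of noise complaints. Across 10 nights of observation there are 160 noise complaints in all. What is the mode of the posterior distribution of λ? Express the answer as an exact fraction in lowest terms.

82/13

Total count 160 over total exposure 10 nights.
Gamma(α, β) with Poisson data over total exposure Σt gives posterior Gamma(α+Σx, β+Σt) = Gamma(165, 26).
Posterior mode = (α'−1)/β' = 164/26 = 82/13.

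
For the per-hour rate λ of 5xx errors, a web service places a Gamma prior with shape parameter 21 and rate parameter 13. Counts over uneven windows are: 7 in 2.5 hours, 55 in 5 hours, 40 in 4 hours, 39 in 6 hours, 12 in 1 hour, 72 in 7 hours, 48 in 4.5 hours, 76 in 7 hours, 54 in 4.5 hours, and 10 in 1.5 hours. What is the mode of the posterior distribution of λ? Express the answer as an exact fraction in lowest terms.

433/56

Total count: 7 + 55 + 40 + 39 + 12 + 72 + 48 + 76 + 54 + 10 = 413.
Total exposure: 2.5 + 5 + 4 + 6 + 1 + 7 + 4.5 + 7 + 4.5 + 1.5 = 43 hours.
By Gamma–Poisson conjugacy, the posterior is Gamma(α + Σx, β + Σt) = Gamma(21 + 413, 13 + 43) = Gamma(434, 56).
Posterior mode = (α'−1)/β' = 433/56.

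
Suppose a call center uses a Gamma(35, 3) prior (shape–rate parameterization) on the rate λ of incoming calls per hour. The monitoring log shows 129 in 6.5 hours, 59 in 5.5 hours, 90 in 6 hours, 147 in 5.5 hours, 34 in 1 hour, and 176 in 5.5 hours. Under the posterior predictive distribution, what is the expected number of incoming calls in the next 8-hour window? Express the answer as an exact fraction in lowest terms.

Total count: 129 + 59 + 90 + 147 + 34 + 176 = 635.
Total exposure: 6.5 + 5.5 + 6 + 5.5 + 1 + 5.5 = 30 hours.
Gamma(α, β) with Poisson data over total exposure Σt gives posterior Gamma(α+Σx, β+Σt) = Gamma(670, 33).
Predictive mean over an 8-hour window = T·E[λ|data] = 8·670/33 = 5360/33.

5360/33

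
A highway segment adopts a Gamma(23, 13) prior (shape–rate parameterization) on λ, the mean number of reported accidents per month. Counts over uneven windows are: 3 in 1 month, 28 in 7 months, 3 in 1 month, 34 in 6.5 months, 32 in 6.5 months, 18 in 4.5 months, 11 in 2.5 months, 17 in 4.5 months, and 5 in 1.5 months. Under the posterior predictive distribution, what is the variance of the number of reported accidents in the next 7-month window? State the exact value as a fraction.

Total count: 3 + 28 + 3 + 34 + 32 + 18 + 11 + 17 + 5 = 151.
Total exposure: 1 + 7 + 1 + 6.5 + 6.5 + 4.5 + 2.5 + 4.5 + 1.5 = 35 months.
By Gamma–Poisson conjugacy, the posterior is Gamma(α + Σx, β + Σt) = Gamma(23 + 151, 13 + 35) = Gamma(174, 48).
The posterior predictive for a window of length T is Negative Binomial with variance T·α'·(β'+T)/β'² = 7·174·55/2304 = 11165/384.

11165/384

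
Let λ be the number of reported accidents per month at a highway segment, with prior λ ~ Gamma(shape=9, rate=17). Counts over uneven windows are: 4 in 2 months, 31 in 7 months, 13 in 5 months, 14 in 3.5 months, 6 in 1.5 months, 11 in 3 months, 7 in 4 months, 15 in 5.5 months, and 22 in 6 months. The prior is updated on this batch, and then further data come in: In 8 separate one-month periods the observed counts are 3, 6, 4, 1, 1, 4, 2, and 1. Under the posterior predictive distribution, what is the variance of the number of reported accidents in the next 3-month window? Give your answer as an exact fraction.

Total count: 4 + 31 + 13 + 14 + 6 + 11 + 7 + 15 + 22 = 123.
Total exposure: 2 + 7 + 5 + 3.5 + 1.5 + 3 + 4 + 5.5 + 6 = 37.5 months.
After the first batch: Gamma(9 + 123, 17 + 37.5) = Gamma(132, 109/2).
Total count: 3 + 6 + 4 + 1 + 1 + 4 + 2 + 1 = 22.
Total exposure: 8 months.
After the second batch: Gamma(132 + 22, 109/2 + 8) = Gamma(154, 125/2).
The posterior predictive for a window of length T is Negative Binomial with variance T·α'·(β'+T)/β'² = 3·154·(131/2)/(15625/4) = 121044/15625.

121044/15625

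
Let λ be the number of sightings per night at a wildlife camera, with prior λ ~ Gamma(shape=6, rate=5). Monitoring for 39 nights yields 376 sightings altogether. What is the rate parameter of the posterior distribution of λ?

Total count 376 over total exposure 39 nights.
Posterior: α' = 6 + 376 = 382, β' = 5 + 39 = 44.

44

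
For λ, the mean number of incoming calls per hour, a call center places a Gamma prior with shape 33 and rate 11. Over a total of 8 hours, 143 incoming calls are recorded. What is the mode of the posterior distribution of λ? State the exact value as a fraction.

Total count 143 over total exposure 8 hours.
By Gamma–Poisson conjugacy, the posterior is Gamma(α + Σx, β + Σt) = Gamma(33 + 143, 11 + 8) = Gamma(176, 19).
Posterior mode = (α'−1)/β' = 175/19.

175/19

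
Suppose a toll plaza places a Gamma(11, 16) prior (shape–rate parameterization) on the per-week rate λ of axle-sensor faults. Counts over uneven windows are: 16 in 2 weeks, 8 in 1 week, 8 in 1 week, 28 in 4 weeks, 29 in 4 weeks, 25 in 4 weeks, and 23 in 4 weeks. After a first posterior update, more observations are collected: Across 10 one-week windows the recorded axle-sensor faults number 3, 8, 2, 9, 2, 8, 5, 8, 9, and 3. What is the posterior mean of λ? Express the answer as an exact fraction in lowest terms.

205/46

Total count: 16 + 8 + 8 + 28 + 29 + 25 + 23 = 137.
Total exposure: 2 + 1 + 1 + 4 + 4 + 4 + 4 = 20 weeks.
After the first batch: Gamma(11 + 137, 16 + 20) = Gamma(148, 36).
Total count: 3 + 8 + 2 + 9 + 2 + 8 + 5 + 8 + 9 + 3 = 57.
Total exposure: 10 weeks.
After the second batch: Gamma(148 + 57, 36 + 10) = Gamma(205, 46).
Posterior mean = α'/β' = 205/46.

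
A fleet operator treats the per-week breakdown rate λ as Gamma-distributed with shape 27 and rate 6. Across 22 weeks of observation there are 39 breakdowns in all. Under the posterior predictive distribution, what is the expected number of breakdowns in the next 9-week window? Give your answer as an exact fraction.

Total count 39 over total exposure 22 weeks.
Conjugate update: add total count to the shape and total exposure to the rate, giving Gamma(66, 28).
Predictive mean over a 9-week window = T·E[λ|data] = 9·66/28 = 297/14.

297/14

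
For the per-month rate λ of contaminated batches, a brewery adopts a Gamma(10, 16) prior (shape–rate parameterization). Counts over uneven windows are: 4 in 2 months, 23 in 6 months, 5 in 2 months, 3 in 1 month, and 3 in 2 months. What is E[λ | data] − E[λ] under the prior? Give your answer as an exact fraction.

Total count: 4 + 23 + 5 + 3 + 3 = 38.
Total exposure: 2 + 6 + 2 + 1 + 2 = 13 months.
Conjugate update: add total count to the shape and total exposure to the rate, giving Gamma(48, 29).
Posterior mean = 48/29 = 48/29; prior mean = 10/16 = 5/8. Difference = 48/29 − 5/8 = 239/232.

239/232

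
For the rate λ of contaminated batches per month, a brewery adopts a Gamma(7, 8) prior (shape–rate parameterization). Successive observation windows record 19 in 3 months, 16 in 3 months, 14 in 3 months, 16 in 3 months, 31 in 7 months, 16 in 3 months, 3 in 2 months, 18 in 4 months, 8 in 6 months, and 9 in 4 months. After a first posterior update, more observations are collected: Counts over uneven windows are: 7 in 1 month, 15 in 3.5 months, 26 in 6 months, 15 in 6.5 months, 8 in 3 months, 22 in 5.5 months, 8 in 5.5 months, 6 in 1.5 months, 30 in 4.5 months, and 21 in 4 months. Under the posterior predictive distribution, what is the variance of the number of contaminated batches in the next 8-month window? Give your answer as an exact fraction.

Total count: 19 + 16 + 14 + 16 + 31 + 16 + 3 + 18 + 8 + 9 = 150.
Total exposure: 3 + 3 + 3 + 3 + 7 + 3 + 2 + 4 + 6 + 4 = 38 months.
After the first batch: Gamma(7 + 150, 8 + 38) = Gamma(157, 46).
Total count: 7 + 15 + 26 + 15 + 8 + 22 + 8 + 6 + 30 + 21 = 158.
Total exposure: 1 + 3.5 + 6 + 6.5 + 3 + 5.5 + 5.5 + 1.5 + 4.5 + 4 = 41 months.
After the second batch: Gamma(157 + 158, 46 + 41) = Gamma(315, 87).
The posterior predictive for a window of length T is Negative Binomial with variance T·α'·(β'+T)/β'² = 8·315·95/7569 = 26600/841.

26600/841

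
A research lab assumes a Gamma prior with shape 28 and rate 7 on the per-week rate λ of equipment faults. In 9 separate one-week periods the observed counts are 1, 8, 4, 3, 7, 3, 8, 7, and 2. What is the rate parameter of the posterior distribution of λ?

Total count: 1 + 8 + 4 + 3 + 7 + 3 + 8 + 7 + 2 = 43.
Total exposure: 9 weeks.
The Gamma prior is conjugate for the Poisson rate, so λ | data ~ Gamma(28+43, 7+9) = Gamma(71, 16).

16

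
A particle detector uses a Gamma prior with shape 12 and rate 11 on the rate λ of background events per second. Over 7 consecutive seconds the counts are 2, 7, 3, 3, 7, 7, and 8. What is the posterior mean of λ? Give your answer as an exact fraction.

Total count: 2 + 7 + 3 + 3 + 7 + 7 + 8 = 37.
Total exposure: 7 seconds.
By Gamma–Poisson conjugacy, the posterior is Gamma(α + Σx, β + Σt) = Gamma(12 + 37, 11 + 7) = Gamma(49, 18).
Posterior mean = α'/β' = 49/18.

49/18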